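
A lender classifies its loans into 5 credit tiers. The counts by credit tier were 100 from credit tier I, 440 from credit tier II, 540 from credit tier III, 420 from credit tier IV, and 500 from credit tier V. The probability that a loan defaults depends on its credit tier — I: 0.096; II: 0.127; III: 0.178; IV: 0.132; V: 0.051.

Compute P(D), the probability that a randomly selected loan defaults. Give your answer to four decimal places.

Total: 100 + 440 + 540 + 420 + 500 = 2000.
P(I) = 100/2000 = 0.05. P(II) = 440/2000 = 0.22. P(III) = 540/2000 = 0.27. P(IV) = 420/2000 = 0.21. P(V) = 500/2000 = 0.25.
Using total probability over the partition,
P(D) = P(D|I)·P(I) + P(D|II)·P(II) + P(D|III)·P(III) + P(D|IV)·P(IV) + P(D|V)·P(V)
      = 0.096·0.05 + 0.127·0.22 + 0.178·0.27 + 0.132·0.21 + 0.051·0.25
      = 0.0048 + 0.02794 + 0.04806 + 0.02772 + 0.01275 = 0.12127

0.1213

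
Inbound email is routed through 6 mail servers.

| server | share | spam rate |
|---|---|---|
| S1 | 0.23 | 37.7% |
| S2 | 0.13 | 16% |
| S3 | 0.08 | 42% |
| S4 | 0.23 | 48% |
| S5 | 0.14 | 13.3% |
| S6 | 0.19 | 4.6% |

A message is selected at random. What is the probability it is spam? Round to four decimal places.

By the law of total probability,
P(S) = P(S|S1)·P(S1) + P(S|S2)·P(S2) + P(S|S3)·P(S3) + P(S|S4)·P(S4) + P(S|S5)·P(S5) + P(S|S6)·P(S6)
      = 0.377·0.23 + 0.16·0.13 + 0.42·0.08 + 0.48·0.23 + 0.133·0.14 + 0.046·0.19
      = 0.08671 + 0.0208 + 0.0336 + 0.1104 + 0.01862 + 0.00874 = 0.27887

P(S) ≈ 0.2789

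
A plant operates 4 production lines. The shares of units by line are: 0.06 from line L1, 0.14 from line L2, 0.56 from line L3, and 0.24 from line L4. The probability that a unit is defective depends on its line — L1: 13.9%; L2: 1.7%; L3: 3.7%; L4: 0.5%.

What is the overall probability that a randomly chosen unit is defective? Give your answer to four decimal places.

0.0326

P(D) = P(D|L1)·P(L1) + P(D|L2)·P(L2) + P(D|L3)·P(L3) + P(D|L4)·P(L4)
      = 0.139·0.06 + 0.017·0.14 + 0.037·0.56 + 0.005·0.24
      = 0.00834 + 0.00238 + 0.02072 + 0.0012 = 0.03264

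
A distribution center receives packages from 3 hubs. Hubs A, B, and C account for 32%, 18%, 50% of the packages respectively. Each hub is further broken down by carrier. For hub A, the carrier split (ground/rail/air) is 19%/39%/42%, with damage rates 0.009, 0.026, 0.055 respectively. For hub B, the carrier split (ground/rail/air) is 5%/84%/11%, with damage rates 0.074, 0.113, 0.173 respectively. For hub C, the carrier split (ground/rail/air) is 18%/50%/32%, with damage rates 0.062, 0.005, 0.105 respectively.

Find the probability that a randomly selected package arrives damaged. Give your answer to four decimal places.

0.0560

P(D|A) = 0.19·0.009 + 0.39·0.026 + 0.42·0.055 = 0.00171 + 0.01014 + 0.0231 = 0.03495
P(D|B) = 0.05·0.074 + 0.84·0.113 + 0.11·0.173 = 0.0037 + 0.09492 + 0.01903 = 0.11765
P(D|C) = 0.18·0.062 + 0.5·0.005 + 0.32·0.105 = 0.01116 + 0.0025 + 0.0336 = 0.04726
Then overall,
P(D) = 0.32·0.03495 + 0.18·0.11765 + 0.5·0.04726
      = 0.011184 + 0.021177 + 0.02363 = 0.055991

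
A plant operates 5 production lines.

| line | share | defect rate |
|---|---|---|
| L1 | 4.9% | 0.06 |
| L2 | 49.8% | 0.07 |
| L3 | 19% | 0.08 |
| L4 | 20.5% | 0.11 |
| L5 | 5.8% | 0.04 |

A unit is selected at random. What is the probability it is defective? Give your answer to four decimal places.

P(D) = P(D|L1)·P(L1) + P(D|L2)·P(L2) + P(D|L3)·P(L3) + P(D|L4)·P(L4) + P(D|L5)·P(L5)
      = 0.06·0.049 + 0.07·0.498 + 0.08·0.19 + 0.11·0.205 + 0.04·0.058
      = 0.00294 + 0.03486 + 0.0152 + 0.02255 + 0.00232 = 0.07787

P(D) ≈ 0.0779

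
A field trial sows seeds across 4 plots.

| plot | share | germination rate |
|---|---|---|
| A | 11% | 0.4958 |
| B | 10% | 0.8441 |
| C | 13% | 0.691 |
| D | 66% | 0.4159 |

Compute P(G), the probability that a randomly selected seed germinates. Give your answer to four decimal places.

P(G) ≈ 0.5033

Summing over the partition,
P(G) = P(G|A)·P(A) + P(G|B)·P(B) + P(G|C)·P(C) + P(G|D)·P(D)
      = 0.4958·0.11 + 0.8441·0.1 + 0.691·0.13 + 0.4159·0.66
      = 0.054538 + 0.08441 + 0.08983 + 0.274494 = 0.503272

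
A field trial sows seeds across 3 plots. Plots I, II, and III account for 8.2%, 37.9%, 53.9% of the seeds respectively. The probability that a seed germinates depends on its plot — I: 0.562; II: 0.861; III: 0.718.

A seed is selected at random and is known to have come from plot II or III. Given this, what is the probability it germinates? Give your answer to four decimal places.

0.7770

Let S = {II, III}.
P(S) = 0.379 + 0.539 = 0.918.
P(G ∩ S) = 0.861·0.379 + 0.718·0.539 = 0.326319 + 0.387002 = 0.713321.
P(G | S) = 0.713321 / 0.918 = 0.777038…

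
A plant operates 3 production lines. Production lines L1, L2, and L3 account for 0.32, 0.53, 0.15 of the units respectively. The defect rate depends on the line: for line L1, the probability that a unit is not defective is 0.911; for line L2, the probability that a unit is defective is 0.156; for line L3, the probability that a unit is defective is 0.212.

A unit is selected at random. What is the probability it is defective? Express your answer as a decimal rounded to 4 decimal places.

P(D|L1) = 1 − 0.911 = 0.089.
By the law of total probability,
P(D) = P(D|L1)·P(L1) + P(D|L2)·P(L2) + P(D|L3)·P(L3)
      = 0.089·0.32 + 0.156·0.53 + 0.212·0.15
      = 0.02848 + 0.08268 + 0.0318 = 0.14296

0.1430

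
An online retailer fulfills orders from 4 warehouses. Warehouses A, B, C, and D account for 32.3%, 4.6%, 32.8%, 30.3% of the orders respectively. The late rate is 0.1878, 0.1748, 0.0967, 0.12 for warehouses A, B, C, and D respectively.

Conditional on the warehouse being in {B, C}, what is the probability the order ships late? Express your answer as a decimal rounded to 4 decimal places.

0.1063

Let S = {B, C}.
P(S) = 0.046 + 0.328 = 0.374.
P(L ∩ S) = 0.1748·0.046 + 0.0967·0.328 = 0.0080408 + 0.0317176 = 0.0397584.
P(L | S) = 0.0397584 / 0.374 = 0.106306…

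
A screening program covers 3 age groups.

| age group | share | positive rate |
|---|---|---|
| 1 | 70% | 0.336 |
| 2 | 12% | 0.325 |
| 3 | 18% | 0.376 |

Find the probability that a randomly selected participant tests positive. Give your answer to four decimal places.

P(T) ≈ 0.3419

P(T) = P(T|1)·P(1) + P(T|2)·P(2) + P(T|3)·P(3)
      = 0.336·0.7 + 0.325·0.12 + 0.376·0.18
      = 0.2352 + 0.039 + 0.06768 = 0.34188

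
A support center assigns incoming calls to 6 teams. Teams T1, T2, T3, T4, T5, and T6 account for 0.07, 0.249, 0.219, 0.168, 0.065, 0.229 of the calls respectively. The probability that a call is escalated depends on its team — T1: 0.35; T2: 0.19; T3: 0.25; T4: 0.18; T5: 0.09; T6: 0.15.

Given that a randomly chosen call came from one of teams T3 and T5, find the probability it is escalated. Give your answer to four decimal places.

P(E|S) ≈ 0.2134

Let S = {T3, T5}.
P(S) = 0.219 + 0.065 = 0.284.
P(E ∩ S) = 0.25·0.219 + 0.09·0.065 = 0.05475 + 0.00585 = 0.0606.
P(E | S) = 0.0606 / 0.284 = 0.213380…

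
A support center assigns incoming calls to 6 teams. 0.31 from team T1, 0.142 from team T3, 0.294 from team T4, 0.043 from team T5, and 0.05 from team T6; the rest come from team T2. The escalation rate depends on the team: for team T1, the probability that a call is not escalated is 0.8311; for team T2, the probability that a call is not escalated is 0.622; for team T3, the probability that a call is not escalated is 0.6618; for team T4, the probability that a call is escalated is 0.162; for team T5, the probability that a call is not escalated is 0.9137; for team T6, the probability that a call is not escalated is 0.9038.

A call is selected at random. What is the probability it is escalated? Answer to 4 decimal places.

P(T2) = 1 − (0.31 + 0.142 + 0.294 + 0.043 + 0.05) = 0.161.
P(E|T1) = 1 − 0.8311 = 0.1689.
P(E|T2) = 1 − 0.622 = 0.378.
P(E|T3) = 1 − 0.6618 = 0.3382.
P(E|T5) = 1 − 0.9137 = 0.0863.
P(E|T6) = 1 − 0.9038 = 0.0962.
By the law of total probability,
P(E) = P(E|T1)·P(T1) + P(E|T2)·P(T2) + P(E|T3)·P(T3) + P(E|T4)·P(T4) + P(E|T5)·P(T5) + P(E|T6)·P(T6)
      = 0.1689·0.31 + 0.378·0.161 + 0.3382·0.142 + 0.162·0.294 + 0.0863·0.043 + 0.0962·0.05
      = 0.052359 + 0.060858 + 0.0480244 + 0.047628 + 0.0037109 + 0.00481 = 0.2173903

P(E) ≈ 0.2174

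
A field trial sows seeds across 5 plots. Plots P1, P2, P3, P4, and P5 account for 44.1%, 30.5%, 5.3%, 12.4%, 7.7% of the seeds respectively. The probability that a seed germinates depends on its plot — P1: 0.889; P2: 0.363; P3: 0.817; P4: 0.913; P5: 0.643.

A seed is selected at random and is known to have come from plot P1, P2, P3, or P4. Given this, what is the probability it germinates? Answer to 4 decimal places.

P(G|S) ≈ 0.7143

Let S = {P1, P2, P3, P4}.
P(S) = 0.441 + 0.305 + 0.053 + 0.124 = 0.923.
P(G ∩ S) = 0.889·0.441 + 0.363·0.305 + 0.817·0.053 + 0.913·0.124 = 0.392049 + 0.110715 + 0.043301 + 0.113212 = 0.659277.
P(G | S) = 0.659277 / 0.923 = 0.714276…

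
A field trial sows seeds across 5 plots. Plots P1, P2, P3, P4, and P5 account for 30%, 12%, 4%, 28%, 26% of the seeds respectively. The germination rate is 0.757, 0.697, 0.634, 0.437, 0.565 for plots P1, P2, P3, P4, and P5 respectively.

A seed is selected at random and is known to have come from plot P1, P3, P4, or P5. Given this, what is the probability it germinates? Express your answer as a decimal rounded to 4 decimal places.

0.5929

Let S = {P1, P3, P4, P5}.
P(S) = 0.3 + 0.04 + 0.28 + 0.26 = 0.88.
P(G ∩ S) = 0.757·0.3 + 0.634·0.04 + 0.437·0.28 + 0.565·0.26 = 0.2271 + 0.02536 + 0.12236 + 0.1469 = 0.52172.
P(G | S) = 0.52172 / 0.88 = 0.592864…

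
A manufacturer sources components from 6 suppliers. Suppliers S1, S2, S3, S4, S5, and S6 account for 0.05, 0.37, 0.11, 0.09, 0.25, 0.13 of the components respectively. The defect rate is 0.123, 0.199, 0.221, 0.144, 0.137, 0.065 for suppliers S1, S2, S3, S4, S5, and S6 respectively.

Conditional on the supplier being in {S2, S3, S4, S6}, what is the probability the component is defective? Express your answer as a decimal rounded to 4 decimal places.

Let S = {S2, S3, S4, S6}.
P(S) = 0.37 + 0.11 + 0.09 + 0.13 = 0.7.
P(D ∩ S) = 0.199·0.37 + 0.221·0.11 + 0.144·0.09 + 0.065·0.13 = 0.07363 + 0.02431 + 0.01296 + 0.00845 = 0.11935.
P(D | S) = 0.11935 / 0.7 = 0.170500…

P(D|S) ≈ 0.1705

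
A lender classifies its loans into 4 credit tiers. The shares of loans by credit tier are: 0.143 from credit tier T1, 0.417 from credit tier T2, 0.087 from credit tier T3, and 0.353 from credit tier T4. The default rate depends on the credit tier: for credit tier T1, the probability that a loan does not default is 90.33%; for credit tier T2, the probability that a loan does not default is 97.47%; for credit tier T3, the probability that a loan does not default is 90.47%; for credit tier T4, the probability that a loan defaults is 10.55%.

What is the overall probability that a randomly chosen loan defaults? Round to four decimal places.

0.0699

P(D|T1) = 1 − 0.9033 = 0.0967.
P(D|T2) = 1 − 0.9747 = 0.0253.
P(D|T3) = 1 − 0.9047 = 0.0953.
P(D) = P(D|T1)·P(T1) + P(D|T2)·P(T2) + P(D|T3)·P(T3) + P(D|T4)·P(T4)
      = 0.0967·0.143 + 0.0253·0.417 + 0.0953·0.087 + 0.1055·0.353
      = 0.0138281 + 0.0105501 + 0.0082911 + 0.0372415 = 0.0699108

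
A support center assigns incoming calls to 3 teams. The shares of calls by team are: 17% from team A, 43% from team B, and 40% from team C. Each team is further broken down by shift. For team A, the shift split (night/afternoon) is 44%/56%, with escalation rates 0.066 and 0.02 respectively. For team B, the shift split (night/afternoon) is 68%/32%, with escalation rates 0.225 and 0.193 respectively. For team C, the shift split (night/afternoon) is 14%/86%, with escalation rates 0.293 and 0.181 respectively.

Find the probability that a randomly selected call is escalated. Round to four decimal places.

P(E|A) = 0.44·0.066 + 0.56·0.02 = 0.02904 + 0.0112 = 0.04024
P(E|B) = 0.68·0.225 + 0.32·0.193 = 0.153 + 0.06176 = 0.21476
P(E|C) = 0.14·0.293 + 0.86·0.181 = 0.04102 + 0.15566 = 0.19668
Then overall,
P(E) = 0.17·0.04024 + 0.43·0.21476 + 0.4·0.19668
      = 0.0068408 + 0.0923468 + 0.078672 = 0.1778596

P(E) ≈ 0.1779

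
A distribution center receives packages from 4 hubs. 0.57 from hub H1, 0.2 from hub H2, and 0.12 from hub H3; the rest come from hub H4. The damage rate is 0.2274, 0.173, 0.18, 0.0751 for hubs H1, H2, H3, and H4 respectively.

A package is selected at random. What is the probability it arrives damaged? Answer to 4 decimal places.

P(H4) = 1 − (0.57 + 0.2 + 0.12) = 0.11.
P(D) = P(D|H1)·P(H1) + P(D|H2)·P(H2) + P(D|H3)·P(H3) + P(D|H4)·P(H4)
      = 0.2274·0.57 + 0.173·0.2 + 0.18·0.12 + 0.0751·0.11
      = 0.129618 + 0.0346 + 0.0216 + 0.008261 = 0.194079

P(D) ≈ 0.1941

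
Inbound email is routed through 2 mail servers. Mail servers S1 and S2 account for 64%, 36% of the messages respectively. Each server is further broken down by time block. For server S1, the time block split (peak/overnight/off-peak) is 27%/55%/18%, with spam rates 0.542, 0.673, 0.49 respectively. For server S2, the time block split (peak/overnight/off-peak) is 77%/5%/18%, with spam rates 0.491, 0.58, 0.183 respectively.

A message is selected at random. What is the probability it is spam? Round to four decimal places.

P(S) ≈ 0.5454

P(S|S1) = 0.27·0.542 + 0.55·0.673 + 0.18·0.49 = 0.14634 + 0.37015 + 0.0882 = 0.60469
P(S|S2) = 0.77·0.491 + 0.05·0.58 + 0.18·0.183 = 0.37807 + 0.029 + 0.03294 = 0.44001
Then overall,
P(S) = 0.64·0.60469 + 0.36·0.44001
      = 0.3870016 + 0.1584036 = 0.5454052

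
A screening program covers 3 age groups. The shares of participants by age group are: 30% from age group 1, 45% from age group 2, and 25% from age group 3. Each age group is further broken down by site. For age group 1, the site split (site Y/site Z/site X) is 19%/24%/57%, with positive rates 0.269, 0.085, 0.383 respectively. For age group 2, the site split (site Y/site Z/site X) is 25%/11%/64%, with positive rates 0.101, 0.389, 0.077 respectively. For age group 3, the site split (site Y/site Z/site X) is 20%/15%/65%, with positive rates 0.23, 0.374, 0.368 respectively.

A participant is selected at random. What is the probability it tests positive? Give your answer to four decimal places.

P(T|1) = 0.19·0.269 + 0.24·0.085 + 0.57·0.383 = 0.05111 + 0.0204 + 0.21831 = 0.28982
P(T|2) = 0.25·0.101 + 0.11·0.389 + 0.64·0.077 = 0.02525 + 0.04279 + 0.04928 = 0.11732
P(T|3) = 0.2·0.23 + 0.15·0.374 + 0.65·0.368 = 0.046 + 0.0561 + 0.2392 = 0.3413
Then overall,
P(T) = 0.3·0.28982 + 0.45·0.11732 + 0.25·0.3413
      = 0.086946 + 0.052794 + 0.085325 = 0.225065

P(T) ≈ 0.2251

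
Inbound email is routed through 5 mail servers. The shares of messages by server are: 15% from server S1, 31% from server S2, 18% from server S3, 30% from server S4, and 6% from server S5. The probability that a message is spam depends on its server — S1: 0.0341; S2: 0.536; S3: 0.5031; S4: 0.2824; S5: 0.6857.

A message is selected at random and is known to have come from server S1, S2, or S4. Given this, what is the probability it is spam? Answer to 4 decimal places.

Let J = {S1, S2, S4}.
P(J) = 0.15 + 0.31 + 0.3 = 0.76.
P(S ∩ J) = 0.0341·0.15 + 0.536·0.31 + 0.2824·0.3 = 0.005115 + 0.16616 + 0.08472 = 0.255995.
P(S | J) = 0.255995 / 0.76 = 0.336836…

P(S|J) ≈ 0.3368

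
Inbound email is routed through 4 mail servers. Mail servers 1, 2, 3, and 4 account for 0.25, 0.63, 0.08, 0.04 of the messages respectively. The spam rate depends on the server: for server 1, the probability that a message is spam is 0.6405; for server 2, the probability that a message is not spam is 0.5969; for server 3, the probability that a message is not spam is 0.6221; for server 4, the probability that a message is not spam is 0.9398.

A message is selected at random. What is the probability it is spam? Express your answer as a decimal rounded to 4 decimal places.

P(S|2) = 1 − 0.5969 = 0.4031.
P(S|3) = 1 − 0.6221 = 0.3779.
P(S|4) = 1 − 0.9398 = 0.0602.
P(S) = P(S|1)·P(1) + P(S|2)·P(2) + P(S|3)·P(3) + P(S|4)·P(4)
      = 0.6405·0.25 + 0.4031·0.63 + 0.3779·0.08 + 0.0602·0.04
      = 0.160125 + 0.253953 + 0.030232 + 0.002408 = 0.446718

P(S) ≈ 0.4467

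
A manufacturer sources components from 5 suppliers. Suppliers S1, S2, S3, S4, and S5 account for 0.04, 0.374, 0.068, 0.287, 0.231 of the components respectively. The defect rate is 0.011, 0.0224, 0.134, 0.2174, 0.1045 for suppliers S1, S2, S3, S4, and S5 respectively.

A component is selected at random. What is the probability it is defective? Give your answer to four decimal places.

0.1045

P(D) = P(D|S1)·P(S1) + P(D|S2)·P(S2) + P(D|S3)·P(S3) + P(D|S4)·P(S4) + P(D|S5)·P(S5)
      = 0.011·0.04 + 0.0224·0.374 + 0.134·0.068 + 0.2174·0.287 + 0.1045·0.231
      = 0.00044 + 0.0083776 + 0.009112 + 0.0623938 + 0.0241395 = 0.1044629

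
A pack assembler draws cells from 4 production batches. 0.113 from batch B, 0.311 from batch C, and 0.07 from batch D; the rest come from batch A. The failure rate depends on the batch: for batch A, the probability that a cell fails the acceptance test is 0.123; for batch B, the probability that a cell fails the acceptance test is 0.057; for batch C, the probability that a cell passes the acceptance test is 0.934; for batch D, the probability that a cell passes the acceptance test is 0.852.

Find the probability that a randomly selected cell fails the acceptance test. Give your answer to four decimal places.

0.0996

P(A) = 1 − (0.113 + 0.311 + 0.07) = 0.506.
P(F|C) = 1 − 0.934 = 0.066.
P(F|D) = 1 − 0.852 = 0.148.
Summing over the partition,
P(F) = P(F|A)·P(A) + P(F|B)·P(B) + P(F|C)·P(C) + P(F|D)·P(D)
      = 0.123·0.506 + 0.057·0.113 + 0.066·0.311 + 0.148·0.07
      = 0.062238 + 0.006441 + 0.020526 + 0.01036 = 0.099565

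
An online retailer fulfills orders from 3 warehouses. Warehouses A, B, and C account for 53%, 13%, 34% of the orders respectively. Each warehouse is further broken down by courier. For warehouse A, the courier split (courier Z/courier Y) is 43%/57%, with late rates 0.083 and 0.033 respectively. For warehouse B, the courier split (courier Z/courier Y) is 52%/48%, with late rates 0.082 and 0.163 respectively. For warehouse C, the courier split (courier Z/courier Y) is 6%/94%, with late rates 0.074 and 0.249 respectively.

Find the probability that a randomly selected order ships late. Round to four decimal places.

P(L|A) = 0.43·0.083 + 0.57·0.033 = 0.03569 + 0.01881 = 0.0545
P(L|B) = 0.52·0.082 + 0.48·0.163 = 0.04264 + 0.07824 = 0.12088
P(L|C) = 0.06·0.074 + 0.94·0.249 = 0.00444 + 0.23406 = 0.2385
Then overall,
P(L) = 0.53·0.0545 + 0.13·0.12088 + 0.34·0.2385
      = 0.028885 + 0.0157144 + 0.08109 = 0.1256894

P(L) ≈ 0.1257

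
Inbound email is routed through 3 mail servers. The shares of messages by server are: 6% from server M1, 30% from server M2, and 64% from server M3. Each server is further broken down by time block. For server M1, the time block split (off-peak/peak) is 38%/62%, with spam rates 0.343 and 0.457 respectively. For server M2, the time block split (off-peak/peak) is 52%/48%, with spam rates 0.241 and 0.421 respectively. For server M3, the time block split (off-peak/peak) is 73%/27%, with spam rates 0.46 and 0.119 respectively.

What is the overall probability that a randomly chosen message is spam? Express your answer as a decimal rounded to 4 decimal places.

P(S|M1) = 0.38·0.343 + 0.62·0.457 = 0.13034 + 0.28334 = 0.41368
P(S|M2) = 0.52·0.241 + 0.48·0.421 = 0.12532 + 0.20208 = 0.3274
P(S|M3) = 0.73·0.46 + 0.27·0.119 = 0.3358 + 0.03213 = 0.36793
Then overall,
P(S) = 0.06·0.41368 + 0.3·0.3274 + 0.64·0.36793
      = 0.0248208 + 0.09822 + 0.2354752 = 0.358516

P(S) ≈ 0.3585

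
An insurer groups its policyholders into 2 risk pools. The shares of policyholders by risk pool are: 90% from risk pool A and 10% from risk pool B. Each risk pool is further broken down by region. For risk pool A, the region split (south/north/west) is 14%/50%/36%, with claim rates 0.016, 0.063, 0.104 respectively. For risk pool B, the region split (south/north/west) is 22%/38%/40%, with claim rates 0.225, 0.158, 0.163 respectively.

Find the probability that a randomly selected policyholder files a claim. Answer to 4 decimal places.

P(C|A) = 0.14·0.016 + 0.5·0.063 + 0.36·0.104 = 0.00224 + 0.0315 + 0.03744 = 0.07118
P(C|B) = 0.22·0.225 + 0.38·0.158 + 0.4·0.163 = 0.0495 + 0.06004 + 0.0652 = 0.17474
Then overall,
P(C) = 0.9·0.07118 + 0.1·0.17474
      = 0.064062 + 0.017474 = 0.081536

0.0815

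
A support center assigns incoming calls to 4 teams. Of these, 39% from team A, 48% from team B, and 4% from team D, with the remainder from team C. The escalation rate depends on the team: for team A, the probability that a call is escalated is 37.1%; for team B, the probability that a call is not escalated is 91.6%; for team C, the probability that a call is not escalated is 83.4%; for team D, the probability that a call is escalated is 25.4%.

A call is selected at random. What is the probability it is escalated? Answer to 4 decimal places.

P(C) = 1 − (0.39 + 0.48 + 0.04) = 0.09.
P(E|B) = 1 − 0.916 = 0.084.
P(E|C) = 1 − 0.834 = 0.166.
Summing over the partition,
P(E) = P(E|A)·P(A) + P(E|B)·P(B) + P(E|C)·P(C) + P(E|D)·P(D)
      = 0.371·0.39 + 0.084·0.48 + 0.166·0.09 + 0.254·0.04
      = 0.14469 + 0.04032 + 0.01494 + 0.01016 = 0.21011

P(E) ≈ 0.2101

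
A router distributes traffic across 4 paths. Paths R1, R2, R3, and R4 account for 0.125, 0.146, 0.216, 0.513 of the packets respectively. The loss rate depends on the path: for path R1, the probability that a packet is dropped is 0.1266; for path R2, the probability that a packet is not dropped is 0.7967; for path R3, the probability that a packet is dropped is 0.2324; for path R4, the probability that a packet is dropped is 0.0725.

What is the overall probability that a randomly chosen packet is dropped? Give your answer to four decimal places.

P(L) ≈ 0.1329

P(L|R2) = 1 − 0.7967 = 0.2033.
Summing over the partition,
P(L) = P(L|R1)·P(R1) + P(L|R2)·P(R2) + P(L|R3)·P(R3) + P(L|R4)·P(R4)
      = 0.1266·0.125 + 0.2033·0.146 + 0.2324·0.216 + 0.0725·0.513
      = 0.015825 + 0.0296818 + 0.0501984 + 0.0371925 = 0.1328977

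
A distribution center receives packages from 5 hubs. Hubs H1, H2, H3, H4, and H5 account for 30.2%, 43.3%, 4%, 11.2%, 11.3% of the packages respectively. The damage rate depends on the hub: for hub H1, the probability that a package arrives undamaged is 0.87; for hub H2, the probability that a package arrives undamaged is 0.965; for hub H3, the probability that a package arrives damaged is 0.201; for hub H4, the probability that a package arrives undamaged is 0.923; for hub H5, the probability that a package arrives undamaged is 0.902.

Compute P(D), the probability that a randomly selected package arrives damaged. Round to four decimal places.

P(D) ≈ 0.0822

P(D|H1) = 1 − 0.87 = 0.13.
P(D|H2) = 1 − 0.965 = 0.035.
P(D|H4) = 1 − 0.923 = 0.077.
P(D|H5) = 1 − 0.902 = 0.098.
P(D) = P(D|H1)·P(H1) + P(D|H2)·P(H2) + P(D|H3)·P(H3) + P(D|H4)·P(H4) + P(D|H5)·P(H5)
      = 0.13·0.302 + 0.035·0.433 + 0.201·0.04 + 0.077·0.112 + 0.098·0.113
      = 0.03926 + 0.015155 + 0.00804 + 0.008624 + 0.011074 = 0.082153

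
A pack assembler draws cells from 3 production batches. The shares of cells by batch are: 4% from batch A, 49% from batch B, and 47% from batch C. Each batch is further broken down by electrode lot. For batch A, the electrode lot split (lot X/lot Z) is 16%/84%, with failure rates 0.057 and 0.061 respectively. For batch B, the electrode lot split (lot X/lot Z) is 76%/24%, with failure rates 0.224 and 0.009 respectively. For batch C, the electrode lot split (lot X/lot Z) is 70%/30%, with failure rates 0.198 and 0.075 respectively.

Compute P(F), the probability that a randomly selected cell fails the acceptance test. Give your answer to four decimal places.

P(F|A) = 0.16·0.057 + 0.84·0.061 = 0.00912 + 0.05124 = 0.06036
P(F|B) = 0.76·0.224 + 0.24·0.009 = 0.17024 + 0.00216 = 0.1724
P(F|C) = 0.7·0.198 + 0.3·0.075 = 0.1386 + 0.0225 = 0.1611
Then overall,
P(F) = 0.04·0.06036 + 0.49·0.1724 + 0.47·0.1611
      = 0.0024144 + 0.084476 + 0.075717 = 0.1626074

P(F) ≈ 0.1626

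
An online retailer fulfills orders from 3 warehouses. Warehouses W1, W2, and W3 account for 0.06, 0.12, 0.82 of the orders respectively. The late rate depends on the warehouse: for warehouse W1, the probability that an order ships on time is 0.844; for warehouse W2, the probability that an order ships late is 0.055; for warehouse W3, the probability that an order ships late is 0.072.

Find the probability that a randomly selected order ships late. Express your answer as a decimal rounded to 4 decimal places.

P(L|W1) = 1 − 0.844 = 0.156.
P(L) = P(L|W1)·P(W1) + P(L|W2)·P(W2) + P(L|W3)·P(W3)
      = 0.156·0.06 + 0.055·0.12 + 0.072·0.82
      = 0.00936 + 0.0066 + 0.05904 = 0.075

0.0750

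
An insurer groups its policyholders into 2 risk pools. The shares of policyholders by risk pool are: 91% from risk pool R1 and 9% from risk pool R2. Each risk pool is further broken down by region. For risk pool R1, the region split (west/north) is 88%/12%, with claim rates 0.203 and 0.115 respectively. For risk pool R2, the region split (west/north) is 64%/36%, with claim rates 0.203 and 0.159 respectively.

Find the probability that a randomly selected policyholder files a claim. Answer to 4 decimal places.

P(C|R1) = 0.88·0.203 + 0.12·0.115 = 0.17864 + 0.0138 = 0.19244
P(C|R2) = 0.64·0.203 + 0.36·0.159 = 0.12992 + 0.05724 = 0.18716
Then overall,
P(C) = 0.91·0.19244 + 0.09·0.18716
      = 0.1751204 + 0.0168444 = 0.1919648

0.1920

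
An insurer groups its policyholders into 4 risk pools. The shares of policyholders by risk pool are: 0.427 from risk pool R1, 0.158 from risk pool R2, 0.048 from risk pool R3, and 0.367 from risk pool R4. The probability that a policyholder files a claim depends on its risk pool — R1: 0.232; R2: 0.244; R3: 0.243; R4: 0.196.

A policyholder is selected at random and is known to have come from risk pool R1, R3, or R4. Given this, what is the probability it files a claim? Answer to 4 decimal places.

Let S = {R1, R3, R4}.
P(S) = 0.427 + 0.048 + 0.367 = 0.842.
P(C ∩ S) = 0.232·0.427 + 0.243·0.048 + 0.196·0.367 = 0.099064 + 0.011664 + 0.071932 = 0.18266.
P(C | S) = 0.18266 / 0.842 = 0.216936…

P(C|S) ≈ 0.2169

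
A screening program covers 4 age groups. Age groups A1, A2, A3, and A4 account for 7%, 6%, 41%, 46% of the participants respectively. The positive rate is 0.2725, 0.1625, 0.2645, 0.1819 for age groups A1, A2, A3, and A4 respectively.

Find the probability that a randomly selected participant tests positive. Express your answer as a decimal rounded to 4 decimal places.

0.2209

P(T) = P(T|A1)·P(A1) + P(T|A2)·P(A2) + P(T|A3)·P(A3) + P(T|A4)·P(A4)
      = 0.2725·0.07 + 0.1625·0.06 + 0.2645·0.41 + 0.1819·0.46
      = 0.019075 + 0.00975 + 0.108445 + 0.083674 = 0.220944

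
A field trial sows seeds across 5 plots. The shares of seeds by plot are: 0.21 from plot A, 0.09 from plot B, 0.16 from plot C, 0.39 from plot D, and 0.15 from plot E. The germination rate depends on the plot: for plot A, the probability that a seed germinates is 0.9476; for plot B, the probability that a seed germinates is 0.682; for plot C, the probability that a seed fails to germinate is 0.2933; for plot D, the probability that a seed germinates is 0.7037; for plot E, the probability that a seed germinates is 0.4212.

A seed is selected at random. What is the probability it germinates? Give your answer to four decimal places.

P(G) ≈ 0.7111

P(G|C) = 1 − 0.2933 = 0.7067.
P(G) = P(G|A)·P(A) + P(G|B)·P(B) + P(G|C)·P(C) + P(G|D)·P(D) + P(G|E)·P(E)
      = 0.9476·0.21 + 0.682·0.09 + 0.7067·0.16 + 0.7037·0.39 + 0.4212·0.15
      = 0.198996 + 0.06138 + 0.113072 + 0.274443 + 0.06318 = 0.711071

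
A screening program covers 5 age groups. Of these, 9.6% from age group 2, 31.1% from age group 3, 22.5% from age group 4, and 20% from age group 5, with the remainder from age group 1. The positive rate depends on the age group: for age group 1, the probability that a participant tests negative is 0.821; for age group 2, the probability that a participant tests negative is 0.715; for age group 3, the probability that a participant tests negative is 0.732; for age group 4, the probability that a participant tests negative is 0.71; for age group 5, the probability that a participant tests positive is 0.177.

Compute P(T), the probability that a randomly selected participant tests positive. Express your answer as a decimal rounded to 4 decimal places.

P(T) ≈ 0.2414

P(1) = 1 − (0.096 + 0.311 + 0.225 + 0.2) = 0.168.
P(T|1) = 1 − 0.821 = 0.179.
P(T|2) = 1 − 0.715 = 0.285.
P(T|3) = 1 − 0.732 = 0.268.
P(T|4) = 1 − 0.71 = 0.29.
P(T) = P(T|1)·P(1) + P(T|2)·P(2) + P(T|3)·P(3) + P(T|4)·P(4) + P(T|5)·P(5)
      = 0.179·0.168 + 0.285·0.096 + 0.268·0.311 + 0.29·0.225 + 0.177·0.2
      = 0.030072 + 0.02736 + 0.083348 + 0.06525 + 0.0354 = 0.24143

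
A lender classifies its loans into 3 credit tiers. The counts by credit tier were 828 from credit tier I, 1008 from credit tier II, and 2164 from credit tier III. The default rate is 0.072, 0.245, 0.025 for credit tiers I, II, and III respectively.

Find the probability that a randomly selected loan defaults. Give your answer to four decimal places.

0.0902

Total: 828 + 1008 + 2164 = 4000.
P(I) = 828/4000 = 0.207. P(II) = 1008/4000 = 0.252. P(III) = 2164/4000 = 0.541.
Using total probability over the partition,
P(D) = P(D|I)·P(I) + P(D|II)·P(II) + P(D|III)·P(III)
      = 0.072·0.207 + 0.245·0.252 + 0.025·0.541
      = 0.014904 + 0.06174 + 0.013525 = 0.090169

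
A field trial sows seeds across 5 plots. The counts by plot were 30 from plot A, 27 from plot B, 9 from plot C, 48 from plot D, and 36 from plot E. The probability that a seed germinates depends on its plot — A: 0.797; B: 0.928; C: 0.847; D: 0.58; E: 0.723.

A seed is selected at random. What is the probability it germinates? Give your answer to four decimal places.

P(G) ≈ 0.7364

Total: 30 + 27 + 9 + 48 + 36 = 150.
P(A) = 30/150 = 0.2. P(B) = 27/150 = 0.18. P(C) = 9/150 = 0.06. P(D) = 48/150 = 0.32. P(E) = 36/150 = 0.24.
P(G) = P(G|A)·P(A) + P(G|B)·P(B) + P(G|C)·P(C) + P(G|D)·P(D) + P(G|E)·P(E)
      = 0.797·0.2 + 0.928·0.18 + 0.847·0.06 + 0.58·0.32 + 0.723·0.24
      = 0.1594 + 0.16704 + 0.05082 + 0.1856 + 0.17352 = 0.73638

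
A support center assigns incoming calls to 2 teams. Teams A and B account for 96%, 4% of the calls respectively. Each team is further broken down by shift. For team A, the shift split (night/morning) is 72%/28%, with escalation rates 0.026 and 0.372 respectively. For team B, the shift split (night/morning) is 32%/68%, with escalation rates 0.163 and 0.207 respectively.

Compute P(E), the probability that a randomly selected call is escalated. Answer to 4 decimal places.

P(E|A) = 0.72·0.026 + 0.28·0.372 = 0.01872 + 0.10416 = 0.12288
P(E|B) = 0.32·0.163 + 0.68·0.207 = 0.05216 + 0.14076 = 0.19292
By total probability over the outer partition,
P(E) = 0.96·0.12288 + 0.04·0.19292
      = 0.1179648 + 0.0077168 = 0.1256816

0.1257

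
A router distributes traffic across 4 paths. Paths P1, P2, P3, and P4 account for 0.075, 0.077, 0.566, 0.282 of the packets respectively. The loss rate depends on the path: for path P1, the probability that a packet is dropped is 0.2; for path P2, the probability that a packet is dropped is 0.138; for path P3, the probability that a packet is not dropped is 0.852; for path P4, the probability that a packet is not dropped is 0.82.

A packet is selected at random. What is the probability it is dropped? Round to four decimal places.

P(L|P3) = 1 − 0.852 = 0.148.
P(L|P4) = 1 − 0.82 = 0.18.
By the law of total probability,
P(L) = P(L|P1)·P(P1) + P(L|P2)·P(P2) + P(L|P3)·P(P3) + P(L|P4)·P(P4)
      = 0.2·0.075 + 0.138·0.077 + 0.148·0.566 + 0.18·0.282
      = 0.015 + 0.010626 + 0.083768 + 0.05076 = 0.160154

P(L) ≈ 0.1602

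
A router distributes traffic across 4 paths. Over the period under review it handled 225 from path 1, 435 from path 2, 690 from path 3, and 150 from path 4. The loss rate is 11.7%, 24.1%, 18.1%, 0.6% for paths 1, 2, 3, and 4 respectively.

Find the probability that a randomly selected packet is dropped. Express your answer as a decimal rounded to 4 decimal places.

Total: 225 + 435 + 690 + 150 = 1500.
P(1) = 225/1500 = 0.15. P(2) = 435/1500 = 0.29. P(3) = 690/1500 = 0.46. P(4) = 150/1500 = 0.1.
P(L) = P(L|1)·P(1) + P(L|2)·P(2) + P(L|3)·P(3) + P(L|4)·P(4)
      = 0.117·0.15 + 0.241·0.29 + 0.181·0.46 + 0.006·0.1
      = 0.01755 + 0.06989 + 0.08326 + 0.0006 = 0.1713

P(L) ≈ 0.1713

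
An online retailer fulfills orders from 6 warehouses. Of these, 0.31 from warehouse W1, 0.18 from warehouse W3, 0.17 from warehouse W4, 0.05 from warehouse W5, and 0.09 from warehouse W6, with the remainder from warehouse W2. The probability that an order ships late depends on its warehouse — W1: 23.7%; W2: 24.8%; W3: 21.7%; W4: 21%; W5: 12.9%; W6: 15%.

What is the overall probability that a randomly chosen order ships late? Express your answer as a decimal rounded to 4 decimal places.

P(W2) = 1 − (0.31 + 0.18 + 0.17 + 0.05 + 0.09) = 0.2.
P(L) = P(L|W1)·P(W1) + P(L|W2)·P(W2) + P(L|W3)·P(W3) + P(L|W4)·P(W4) + P(L|W5)·P(W5) + P(L|W6)·P(W6)
      = 0.237·0.31 + 0.248·0.2 + 0.217·0.18 + 0.21·0.17 + 0.129·0.05 + 0.15·0.09
      = 0.07347 + 0.0496 + 0.03906 + 0.0357 + 0.00645 + 0.0135 = 0.21778

0.2178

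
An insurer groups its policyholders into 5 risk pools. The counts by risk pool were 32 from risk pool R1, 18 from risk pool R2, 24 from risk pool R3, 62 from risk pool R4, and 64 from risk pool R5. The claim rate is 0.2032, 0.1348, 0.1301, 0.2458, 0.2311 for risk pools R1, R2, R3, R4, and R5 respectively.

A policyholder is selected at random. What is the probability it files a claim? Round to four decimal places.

P(C) ≈ 0.2104

Total: 32 + 18 + 24 + 62 + 64 = 200.
P(R1) = 32/200 = 0.16. P(R2) = 18/200 = 0.09. P(R3) = 24/200 = 0.12. P(R4) = 62/200 = 0.31. P(R5) = 64/200 = 0.32.
Using total probability over the partition,
P(C) = P(C|R1)·P(R1) + P(C|R2)·P(R2) + P(C|R3)·P(R3) + P(C|R4)·P(R4) + P(C|R5)·P(R5)
      = 0.2032·0.16 + 0.1348·0.09 + 0.1301·0.12 + 0.2458·0.31 + 0.2311·0.32
      = 0.032512 + 0.012132 + 0.015612 + 0.076198 + 0.073952 = 0.210406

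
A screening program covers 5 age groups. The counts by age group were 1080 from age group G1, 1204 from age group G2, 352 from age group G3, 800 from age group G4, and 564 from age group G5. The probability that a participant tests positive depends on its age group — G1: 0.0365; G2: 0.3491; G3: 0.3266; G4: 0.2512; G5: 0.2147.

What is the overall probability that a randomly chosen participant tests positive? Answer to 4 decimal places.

Total: 1080 + 1204 + 352 + 800 + 564 = 4000.
P(G1) = 1080/4000 = 0.27. P(G2) = 1204/4000 = 0.301. P(G3) = 352/4000 = 0.088. P(G4) = 800/4000 = 0.2. P(G5) = 564/4000 = 0.141.
P(T) = P(T|G1)·P(G1) + P(T|G2)·P(G2) + P(T|G3)·P(G3) + P(T|G4)·P(G4) + P(T|G5)·P(G5)
      = 0.0365·0.27 + 0.3491·0.301 + 0.3266·0.088 + 0.2512·0.2 + 0.2147·0.141
      = 0.009855 + 0.1050791 + 0.0287408 + 0.05024 + 0.0302727 = 0.2241876

P(T) ≈ 0.2242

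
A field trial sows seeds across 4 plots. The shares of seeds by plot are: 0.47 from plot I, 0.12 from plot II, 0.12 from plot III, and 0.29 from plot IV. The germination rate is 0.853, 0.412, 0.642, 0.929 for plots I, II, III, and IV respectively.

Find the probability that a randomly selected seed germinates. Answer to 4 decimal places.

P(G) = P(G|I)·P(I) + P(G|II)·P(II) + P(G|III)·P(III) + P(G|IV)·P(IV)
      = 0.853·0.47 + 0.412·0.12 + 0.642·0.12 + 0.929·0.29
      = 0.40091 + 0.04944 + 0.07704 + 0.26941 = 0.7968

P(G) ≈ 0.7968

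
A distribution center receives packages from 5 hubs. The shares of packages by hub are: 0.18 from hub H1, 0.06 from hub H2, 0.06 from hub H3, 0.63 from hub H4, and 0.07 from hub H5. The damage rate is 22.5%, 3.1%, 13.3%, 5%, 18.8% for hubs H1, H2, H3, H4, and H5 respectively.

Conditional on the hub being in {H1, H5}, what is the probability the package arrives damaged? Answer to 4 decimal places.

P(D|S) ≈ 0.2146

Let S = {H1, H5}.
P(S) = 0.18 + 0.07 = 0.25.
P(D ∩ S) = 0.225·0.18 + 0.188·0.07 = 0.0405 + 0.01316 = 0.05366.
P(D | S) = 0.05366 / 0.25 = 0.214640…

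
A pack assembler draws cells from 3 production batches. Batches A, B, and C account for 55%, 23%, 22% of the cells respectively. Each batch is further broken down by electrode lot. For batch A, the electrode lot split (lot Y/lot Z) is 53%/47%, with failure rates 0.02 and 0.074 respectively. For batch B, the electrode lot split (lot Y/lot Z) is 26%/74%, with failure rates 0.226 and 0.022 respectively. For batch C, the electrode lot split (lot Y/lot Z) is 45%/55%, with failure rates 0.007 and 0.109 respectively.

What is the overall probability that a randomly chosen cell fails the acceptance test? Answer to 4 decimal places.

P(F|A) = 0.53·0.02 + 0.47·0.074 = 0.0106 + 0.03478 = 0.04538
P(F|B) = 0.26·0.226 + 0.74·0.022 = 0.05876 + 0.01628 = 0.07504
P(F|C) = 0.45·0.007 + 0.55·0.109 = 0.00315 + 0.05995 = 0.0631
By total probability over the outer partition,
P(F) = 0.55·0.04538 + 0.23·0.07504 + 0.22·0.0631
      = 0.024959 + 0.0172592 + 0.013882 = 0.0561002

0.0561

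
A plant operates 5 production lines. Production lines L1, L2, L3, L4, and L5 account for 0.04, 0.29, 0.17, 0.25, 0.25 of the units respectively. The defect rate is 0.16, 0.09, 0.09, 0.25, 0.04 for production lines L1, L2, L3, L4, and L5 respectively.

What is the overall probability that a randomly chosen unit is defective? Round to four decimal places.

0.1203

P(D) = P(D|L1)·P(L1) + P(D|L2)·P(L2) + P(D|L3)·P(L3) + P(D|L4)·P(L4) + P(D|L5)·P(L5)
      = 0.16·0.04 + 0.09·0.29 + 0.09·0.17 + 0.25·0.25 + 0.04·0.25
      = 0.0064 + 0.0261 + 0.0153 + 0.0625 + 0.01 = 0.1203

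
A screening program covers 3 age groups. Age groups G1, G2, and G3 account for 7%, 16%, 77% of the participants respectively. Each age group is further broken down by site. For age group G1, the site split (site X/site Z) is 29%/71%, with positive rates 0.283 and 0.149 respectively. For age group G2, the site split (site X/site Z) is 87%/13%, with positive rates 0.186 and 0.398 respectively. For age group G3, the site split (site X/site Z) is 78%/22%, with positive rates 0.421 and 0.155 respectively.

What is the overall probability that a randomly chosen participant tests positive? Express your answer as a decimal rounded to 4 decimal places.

P(T) ≈ 0.3264

P(T|G1) = 0.29·0.283 + 0.71·0.149 = 0.08207 + 0.10579 = 0.18786
P(T|G2) = 0.87·0.186 + 0.13·0.398 = 0.16182 + 0.05174 = 0.21356
P(T|G3) = 0.78·0.421 + 0.22·0.155 = 0.32838 + 0.0341 = 0.36248
Then overall,
P(T) = 0.07·0.18786 + 0.16·0.21356 + 0.77·0.36248
      = 0.0131502 + 0.0341696 + 0.2791096 = 0.3264294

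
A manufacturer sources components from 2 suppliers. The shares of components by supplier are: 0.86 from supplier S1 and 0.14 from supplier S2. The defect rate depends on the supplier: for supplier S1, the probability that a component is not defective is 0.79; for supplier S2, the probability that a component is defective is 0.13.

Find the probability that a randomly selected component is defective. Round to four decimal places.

P(D) ≈ 0.1988

P(D|S1) = 1 − 0.79 = 0.21.
Using total probability over the partition,
P(D) = P(D|S1)·P(S1) + P(D|S2)·P(S2)
      = 0.21·0.86 + 0.13·0.14
      = 0.1806 + 0.0182 = 0.1988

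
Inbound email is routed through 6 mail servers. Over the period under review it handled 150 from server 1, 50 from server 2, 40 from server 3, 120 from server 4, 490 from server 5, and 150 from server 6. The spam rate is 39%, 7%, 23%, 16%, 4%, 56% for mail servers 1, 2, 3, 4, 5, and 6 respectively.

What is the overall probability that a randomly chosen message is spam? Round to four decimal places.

Total: 150 + 50 + 40 + 120 + 490 + 150 = 1000.
P(1) = 150/1000 = 0.15. P(2) = 50/1000 = 0.05. P(3) = 40/1000 = 0.04. P(4) = 120/1000 = 0.12. P(5) = 490/1000 = 0.49. P(6) = 150/1000 = 0.15.
P(S) = P(S|1)·P(1) + P(S|2)·P(2) + P(S|3)·P(3) + P(S|4)·P(4) + P(S|5)·P(5) + P(S|6)·P(6)
      = 0.39·0.15 + 0.07·0.05 + 0.23·0.04 + 0.16·0.12 + 0.04·0.49 + 0.56·0.15
      = 0.0585 + 0.0035 + 0.0092 + 0.0192 + 0.0196 + 0.084 = 0.194

0.1940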